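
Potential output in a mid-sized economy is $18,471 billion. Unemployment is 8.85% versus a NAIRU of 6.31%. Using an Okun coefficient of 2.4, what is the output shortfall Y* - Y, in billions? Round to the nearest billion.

$1,126 billion

Output gap = -2.4 × (8.85 - 6.31) = -2.4 × 2.54 = -6.096%.
Actual GDP ≈ 18471 × 0.93904 ≈ 17345 billion, so the shortfall is 18471 - 17345 = 1126 billion.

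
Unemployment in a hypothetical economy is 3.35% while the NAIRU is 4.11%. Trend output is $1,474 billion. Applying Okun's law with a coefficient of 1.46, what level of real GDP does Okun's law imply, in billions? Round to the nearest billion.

$1,490 billion

Unemployment gap = 3.35 - 4.11 = -0.76 points, so the output gap is -1.46 × (-0.76) = 1.1096%.
Actual GDP = 1474 × (1 + 1.1096/100) = 1474 × 1.011096 ≈ 1490 billion.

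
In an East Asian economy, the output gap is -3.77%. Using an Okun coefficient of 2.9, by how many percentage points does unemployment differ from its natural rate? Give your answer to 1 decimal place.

1.3 percentage points

Okun's law: output gap = -β × (u - u*), so u - u* = -(output gap)/β.
u - u* = -(-3.77)/2.9 = 1.3 percentage points.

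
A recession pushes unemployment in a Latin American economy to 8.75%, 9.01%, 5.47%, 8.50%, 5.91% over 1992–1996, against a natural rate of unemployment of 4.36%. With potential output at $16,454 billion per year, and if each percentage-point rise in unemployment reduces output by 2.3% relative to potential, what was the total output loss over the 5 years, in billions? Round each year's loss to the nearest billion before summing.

$5,995 billion

Year 1992: gap = -2.3 × (8.75 - 4.36) = -10.097%, loss ≈ 16454 × 10.097/100 ≈ 1661.
Year 1993: gap = -2.3 × (9.01 - 4.36) = -10.695%, loss ≈ 16454 × 10.695/100 ≈ 1760.
Year 1994: gap = -2.3 × (5.47 - 4.36) = -2.553%, loss ≈ 16454 × 2.553/100 ≈ 420.
Year 1995: gap = -2.3 × (8.5 - 4.36) = -9.522%, loss ≈ 16454 × 9.522/100 ≈ 1567.
Year 1996: gap = -2.3 × (5.91 - 4.36) = -3.565%, loss ≈ 16454 × 3.565/100 ≈ 587.
Total lost output = 1661 + 1760 + 420 + 1567 + 587 = 5995 billion.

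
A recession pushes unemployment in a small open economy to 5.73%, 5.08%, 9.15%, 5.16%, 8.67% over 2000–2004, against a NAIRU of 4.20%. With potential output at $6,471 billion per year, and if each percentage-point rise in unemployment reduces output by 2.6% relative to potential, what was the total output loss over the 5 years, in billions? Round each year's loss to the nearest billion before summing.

Year 2000: gap = -2.6 × (5.73 - 4.2) = -3.978%, loss ≈ 6471 × 3.978/100 ≈ 257.
Year 2001: gap = -2.6 × (5.08 - 4.2) = -2.288%, loss ≈ 6471 × 2.288/100 ≈ 148.
Year 2002: gap = -2.6 × (9.15 - 4.2) = -12.87%, loss ≈ 6471 × 12.87/100 ≈ 833.
Year 2003: gap = -2.6 × (5.16 - 4.2) = -2.496%, loss ≈ 6471 × 2.496/100 ≈ 162.
Year 2004: gap = -2.6 × (8.67 - 4.2) = -11.622%, loss ≈ 6471 × 11.622/100 ≈ 752.
Total lost output = 257 + 148 + 833 + 162 + 752 = 2152 billion.

$2,152 billion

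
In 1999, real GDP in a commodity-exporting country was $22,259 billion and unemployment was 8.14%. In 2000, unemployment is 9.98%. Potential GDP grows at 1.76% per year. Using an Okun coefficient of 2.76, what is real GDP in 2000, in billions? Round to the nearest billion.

Δu = 9.98 - 8.14 = 1.84 points.
Okun's law (growth form): g_Y = g_Y* - β × Δu = 1.76 - 2.76 × (1.84) = 1.76 - 5.0784 = -3.3184%.
Real GDP in the next year = 22259 × (1 - 3.3184/100) = 22259 × 0.966816 ≈ 21520 billion.

$21,520 billion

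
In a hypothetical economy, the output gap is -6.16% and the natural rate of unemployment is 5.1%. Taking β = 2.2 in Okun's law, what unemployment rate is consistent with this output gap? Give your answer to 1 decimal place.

7.9%

From Okun's law, u - u* = -(output gap)/β = -(-6.16)/2.2 = 2.8 points.
So u = 5.1 + 2.8 = 7.9%.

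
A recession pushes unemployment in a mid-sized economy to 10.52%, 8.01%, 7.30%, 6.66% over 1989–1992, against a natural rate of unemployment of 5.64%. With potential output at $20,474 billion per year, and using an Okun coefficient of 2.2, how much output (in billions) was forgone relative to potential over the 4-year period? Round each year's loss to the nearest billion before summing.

Year 1989: gap = -2.2 × (10.52 - 5.64) = -10.736%, loss ≈ 20474 × 10.736/100 ≈ 2198.
Year 1990: gap = -2.2 × (8.01 - 5.64) = -5.214%, loss ≈ 20474 × 5.214/100 ≈ 1068.
Year 1991: gap = -2.2 × (7.3 - 5.64) = -3.652%, loss ≈ 20474 × 3.652/100 ≈ 748.
Year 1992: gap = -2.2 × (6.66 - 5.64) = -2.244%, loss ≈ 20474 × 2.244/100 ≈ 459.
Total lost output = 2198 + 1068 + 748 + 459 = 4473 billion.

$4,473 billion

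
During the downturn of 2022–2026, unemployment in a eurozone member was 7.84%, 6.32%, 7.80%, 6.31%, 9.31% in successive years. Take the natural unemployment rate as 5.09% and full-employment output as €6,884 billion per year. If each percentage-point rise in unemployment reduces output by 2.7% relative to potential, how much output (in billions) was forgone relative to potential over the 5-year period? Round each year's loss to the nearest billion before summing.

Year 2022: gap = -2.7 × (7.84 - 5.09) = -7.425%, loss ≈ 6884 × 7.425/100 ≈ 511.
Year 2023: gap = -2.7 × (6.32 - 5.09) = -3.321%, loss ≈ 6884 × 3.321/100 ≈ 229.
Year 2024: gap = -2.7 × (7.8 - 5.09) = -7.317%, loss ≈ 6884 × 7.317/100 ≈ 504.
Year 2025: gap = -2.7 × (6.31 - 5.09) = -3.294%, loss ≈ 6884 × 3.294/100 ≈ 227.
Year 2026: gap = -2.7 × (9.31 - 5.09) = -11.394%, loss ≈ 6884 × 11.394/100 ≈ 784.
Total lost output = 511 + 229 + 504 + 227 + 784 = 2255 billion.

€2,255 billion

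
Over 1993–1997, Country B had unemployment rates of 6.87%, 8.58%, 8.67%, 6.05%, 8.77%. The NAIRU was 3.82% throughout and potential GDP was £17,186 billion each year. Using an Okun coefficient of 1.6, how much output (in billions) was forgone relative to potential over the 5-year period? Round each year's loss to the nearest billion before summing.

£5,456 billion

Year 1993: gap = -1.6 × (6.87 - 3.82) = -4.88%, loss ≈ 17186 × 4.88/100 ≈ 839.
Year 1994: gap = -1.6 × (8.58 - 3.82) = -7.616%, loss ≈ 17186 × 7.616/100 ≈ 1309.
Year 1995: gap = -1.6 × (8.67 - 3.82) = -7.76%, loss ≈ 17186 × 7.76/100 ≈ 1334.
Year 1996: gap = -1.6 × (6.05 - 3.82) = -3.568%, loss ≈ 17186 × 3.568/100 ≈ 613.
Year 1997: gap = -1.6 × (8.77 - 3.82) = -7.92%, loss ≈ 17186 × 7.92/100 ≈ 1361.
Total lost output = 839 + 1309 + 1334 + 613 + 1361 = 5456 billion.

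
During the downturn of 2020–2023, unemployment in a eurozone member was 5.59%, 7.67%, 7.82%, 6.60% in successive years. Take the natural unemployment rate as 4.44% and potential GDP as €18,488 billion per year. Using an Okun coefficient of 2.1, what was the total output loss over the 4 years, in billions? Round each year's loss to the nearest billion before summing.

€3,851 billion

Year 2020: gap = -2.1 × (5.59 - 4.44) = -2.415%, loss ≈ 18488 × 2.415/100 ≈ 446.
Year 2021: gap = -2.1 × (7.67 - 4.44) = -6.783%, loss ≈ 18488 × 6.783/100 ≈ 1254.
Year 2022: gap = -2.1 × (7.82 - 4.44) = -7.098%, loss ≈ 18488 × 7.098/100 ≈ 1312.
Year 2023: gap = -2.1 × (6.6 - 4.44) = -4.536%, loss ≈ 18488 × 4.536/100 ≈ 839.
Total lost output = 446 + 1254 + 1312 + 839 = 3851 billion.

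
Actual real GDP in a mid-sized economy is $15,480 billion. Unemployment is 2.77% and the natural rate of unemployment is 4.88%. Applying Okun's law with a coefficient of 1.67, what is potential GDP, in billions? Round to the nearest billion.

$14,953 billion

Unemployment gap = 2.77 - 4.88 = -2.11 points, so output gap = -1.67 × (-2.11) = 3.5237%.
Since Y = Y* × (1 + gap/100), Y* = 15480/1.035237 ≈ 14953 billion.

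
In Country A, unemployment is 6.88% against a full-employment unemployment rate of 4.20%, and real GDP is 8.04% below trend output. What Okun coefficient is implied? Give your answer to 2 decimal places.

β ≈ 3.00

Okun's law: output gap = -β × (u - u*).
-8.04 = -β × (6.88 - 4.2) = -β × 2.68, so β = 8.04/2.68 = 3.00.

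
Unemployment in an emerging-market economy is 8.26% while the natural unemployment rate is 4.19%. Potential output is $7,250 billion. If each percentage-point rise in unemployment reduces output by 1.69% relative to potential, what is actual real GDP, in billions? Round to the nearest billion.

$6,751 billion

Unemployment gap = 8.26 - 4.19 = 4.07 points, so the output gap is -1.69 × 4.07 = -6.8783%.
Actual GDP = 7250 × (1 - 6.8783/100) = 7250 × 0.931217 ≈ 6751 billion.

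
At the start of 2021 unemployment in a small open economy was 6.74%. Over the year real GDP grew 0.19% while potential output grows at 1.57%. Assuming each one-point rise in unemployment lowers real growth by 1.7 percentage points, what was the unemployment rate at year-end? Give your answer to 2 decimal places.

7.55%

Growth-rate Okun's law: g_Y = g_Y* - β × Δu, so Δu = (g_Y* - g_Y)/β.
Δu = (1.57 - 0.19)/1.7 = 1.38/1.7 = 0.81 percentage points.
Year-end unemployment = 6.74 + 0.81 = 7.55%.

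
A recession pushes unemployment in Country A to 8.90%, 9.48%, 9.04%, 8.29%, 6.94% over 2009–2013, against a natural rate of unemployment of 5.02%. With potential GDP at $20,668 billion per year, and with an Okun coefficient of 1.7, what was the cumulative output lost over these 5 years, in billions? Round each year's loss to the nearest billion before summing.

$6,166 billion

Year 2009: gap = -1.7 × (8.9 - 5.02) = -6.596%, loss ≈ 20668 × 6.596/100 ≈ 1363.
Year 2010: gap = -1.7 × (9.48 - 5.02) = -7.582%, loss ≈ 20668 × 7.582/100 ≈ 1567.
Year 2011: gap = -1.7 × (9.04 - 5.02) = -6.834%, loss ≈ 20668 × 6.834/100 ≈ 1412.
Year 2012: gap = -1.7 × (8.29 - 5.02) = -5.559%, loss ≈ 20668 × 5.559/100 ≈ 1149.
Year 2013: gap = -1.7 × (6.94 - 5.02) = -3.264%, loss ≈ 20668 × 3.264/100 ≈ 675.
Total lost output = 1363 + 1567 + 1412 + 1149 + 675 = 6166 billion.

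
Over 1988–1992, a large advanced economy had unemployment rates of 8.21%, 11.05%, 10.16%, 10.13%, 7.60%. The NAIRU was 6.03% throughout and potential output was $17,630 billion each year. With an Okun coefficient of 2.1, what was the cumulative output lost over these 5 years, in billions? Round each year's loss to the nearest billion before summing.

$6,294 billion

Year 1988: gap = -2.1 × (8.21 - 6.03) = -4.578%, loss ≈ 17630 × 4.578/100 ≈ 807.
Year 1989: gap = -2.1 × (11.05 - 6.03) = -10.542%, loss ≈ 17630 × 10.542/100 ≈ 1859.
Year 1990: gap = -2.1 × (10.16 - 6.03) = -8.673%, loss ≈ 17630 × 8.673/100 ≈ 1529.
Year 1991: gap = -2.1 × (10.13 - 6.03) = -8.61%, loss ≈ 17630 × 8.61/100 ≈ 1518.
Year 1992: gap = -2.1 × (7.6 - 6.03) = -3.297%, loss ≈ 17630 × 3.297/100 ≈ 581.
Total lost output = 807 + 1859 + 1529 + 1518 + 581 = 6294 billion.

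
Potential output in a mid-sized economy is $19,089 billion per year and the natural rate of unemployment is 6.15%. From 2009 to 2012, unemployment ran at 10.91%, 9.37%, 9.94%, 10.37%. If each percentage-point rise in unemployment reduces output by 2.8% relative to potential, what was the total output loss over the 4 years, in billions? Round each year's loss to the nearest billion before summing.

$8,547 billion

Year 2009: gap = -2.8 × (10.91 - 6.15) = -13.328%, loss ≈ 19089 × 13.328/100 ≈ 2544.
Year 2010: gap = -2.8 × (9.37 - 6.15) = -9.016%, loss ≈ 19089 × 9.016/100 ≈ 1721.
Year 2011: gap = -2.8 × (9.94 - 6.15) = -10.612%, loss ≈ 19089 × 10.612/100 ≈ 2026.
Year 2012: gap = -2.8 × (10.37 - 6.15) = -11.816%, loss ≈ 19089 × 11.816/100 ≈ 2256.
Total lost output = 2544 + 1721 + 2026 + 2256 = 8547 billion.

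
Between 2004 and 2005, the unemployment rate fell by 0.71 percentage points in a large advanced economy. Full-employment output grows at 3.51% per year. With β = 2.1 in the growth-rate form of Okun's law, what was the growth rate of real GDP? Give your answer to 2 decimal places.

5.00%

Growth-rate Okun's law: g_Y = g_Y* - β × Δu.
g_Y = 3.51 - 2.1 × (-0.71) = 3.51 + 1.491 = 5.001%, i.e. 5.00% to 2 d.p.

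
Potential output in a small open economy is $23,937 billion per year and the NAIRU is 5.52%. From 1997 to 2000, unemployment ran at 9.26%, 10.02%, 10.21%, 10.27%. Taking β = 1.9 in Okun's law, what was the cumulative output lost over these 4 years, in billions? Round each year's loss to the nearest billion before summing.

Year 1997: gap = -1.9 × (9.26 - 5.52) = -7.106%, loss ≈ 23937 × 7.106/100 ≈ 1701.
Year 1998: gap = -1.9 × (10.02 - 5.52) = -8.55%, loss ≈ 23937 × 8.55/100 ≈ 2047.
Year 1999: gap = -1.9 × (10.21 - 5.52) = -8.911%, loss ≈ 23937 × 8.911/100 ≈ 2133.
Year 2000: gap = -1.9 × (10.27 - 5.52) = -9.025%, loss ≈ 23937 × 9.025/100 ≈ 2160.
Total lost output = 1701 + 2047 + 2133 + 2160 = 8041 billion.

$8,041 billion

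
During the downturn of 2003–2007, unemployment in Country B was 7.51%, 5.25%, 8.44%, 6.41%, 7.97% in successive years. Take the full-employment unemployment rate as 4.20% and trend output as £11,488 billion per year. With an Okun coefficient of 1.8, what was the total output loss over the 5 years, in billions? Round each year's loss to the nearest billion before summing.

£3,015 billion

Year 2003: gap = -1.8 × (7.51 - 4.2) = -5.958%, loss ≈ 11488 × 5.958/100 ≈ 684.
Year 2004: gap = -1.8 × (5.25 - 4.2) = -1.89%, loss ≈ 11488 × 1.89/100 ≈ 217.
Year 2005: gap = -1.8 × (8.44 - 4.2) = -7.632%, loss ≈ 11488 × 7.632/100 ≈ 877.
Year 2006: gap = -1.8 × (6.41 - 4.2) = -3.978%, loss ≈ 11488 × 3.978/100 ≈ 457.
Year 2007: gap = -1.8 × (7.97 - 4.2) = -6.786%, loss ≈ 11488 × 6.786/100 ≈ 780.
Total lost output = 684 + 217 + 877 + 457 + 780 = 3015 billion.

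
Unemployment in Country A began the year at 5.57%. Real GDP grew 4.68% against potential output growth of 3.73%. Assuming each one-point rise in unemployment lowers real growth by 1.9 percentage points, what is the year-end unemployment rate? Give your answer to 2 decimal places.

5.07%

Growth-rate Okun's law: g_Y = g_Y* - β × Δu, so Δu = (g_Y* - g_Y)/β.
Δu = (3.73 - 4.68)/1.9 = -0.95/1.9 = -0.50 percentage points.
Year-end unemployment = 5.57 - 0.5 = 5.07%.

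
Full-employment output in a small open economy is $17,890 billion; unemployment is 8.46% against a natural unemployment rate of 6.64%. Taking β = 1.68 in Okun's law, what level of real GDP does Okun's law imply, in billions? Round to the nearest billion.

$17,343 billion

Unemployment gap = 8.46 - 6.64 = 1.82 points, so the output gap is -1.68 × 1.82 = -3.0576%.
Actual GDP = 17890 × (1 - 3.0576/100) = 17890 × 0.969424 ≈ 17343 billion.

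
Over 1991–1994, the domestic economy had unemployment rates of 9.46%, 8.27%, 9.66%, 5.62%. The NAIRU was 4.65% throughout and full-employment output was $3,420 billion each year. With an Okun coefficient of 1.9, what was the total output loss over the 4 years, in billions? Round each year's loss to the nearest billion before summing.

Year 1991: gap = -1.9 × (9.46 - 4.65) = -9.139%, loss ≈ 3420 × 9.139/100 ≈ 313.
Year 1992: gap = -1.9 × (8.27 - 4.65) = -6.878%, loss ≈ 3420 × 6.878/100 ≈ 235.
Year 1993: gap = -1.9 × (9.66 - 4.65) = -9.519%, loss ≈ 3420 × 9.519/100 ≈ 326.
Year 1994: gap = -1.9 × (5.62 - 4.65) = -1.843%, loss ≈ 3420 × 1.843/100 ≈ 63.
Total lost output = 313 + 235 + 326 + 63 = 937 billion.

$937 billion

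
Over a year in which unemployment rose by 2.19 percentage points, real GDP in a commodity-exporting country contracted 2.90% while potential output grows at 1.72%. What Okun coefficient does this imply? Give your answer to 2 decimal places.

β ≈ 2.11

Growth form: g_Y = g_Y* - β × Δu, so β = (g_Y* - g_Y)/Δu.
β = (1.72 + 2.9)/2.19 = 4.62/2.19 = 2.11.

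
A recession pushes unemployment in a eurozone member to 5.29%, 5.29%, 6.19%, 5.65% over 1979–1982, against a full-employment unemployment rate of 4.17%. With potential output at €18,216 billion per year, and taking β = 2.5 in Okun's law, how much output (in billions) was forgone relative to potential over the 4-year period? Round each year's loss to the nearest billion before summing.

€2,614 billion

Year 1979: gap = -2.5 × (5.29 - 4.17) = -2.8%, loss ≈ 18216 × 2.8/100 ≈ 510.
Year 1980: gap = -2.5 × (5.29 - 4.17) = -2.8%, loss ≈ 18216 × 2.8/100 ≈ 510.
Year 1981: gap = -2.5 × (6.19 - 4.17) = -5.05%, loss ≈ 18216 × 5.05/100 ≈ 920.
Year 1982: gap = -2.5 × (5.65 - 4.17) = -3.7%, loss ≈ 18216 × 3.7/100 ≈ 674.
Total lost output = 510 + 510 + 920 + 674 = 2614 billion.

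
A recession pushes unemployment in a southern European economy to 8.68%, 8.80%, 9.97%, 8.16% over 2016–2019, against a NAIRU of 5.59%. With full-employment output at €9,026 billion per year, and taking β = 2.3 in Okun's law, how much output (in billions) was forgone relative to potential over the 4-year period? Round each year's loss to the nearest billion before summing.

€2,750 billion

Year 2016: gap = -2.3 × (8.68 - 5.59) = -7.107%, loss ≈ 9026 × 7.107/100 ≈ 641.
Year 2017: gap = -2.3 × (8.8 - 5.59) = -7.383%, loss ≈ 9026 × 7.383/100 ≈ 666.
Year 2018: gap = -2.3 × (9.97 - 5.59) = -10.074%, loss ≈ 9026 × 10.074/100 ≈ 909.
Year 2019: gap = -2.3 × (8.16 - 5.59) = -5.911%, loss ≈ 9026 × 5.911/100 ≈ 534.
Total lost output = 641 + 666 + 909 + 534 = 2750 billion.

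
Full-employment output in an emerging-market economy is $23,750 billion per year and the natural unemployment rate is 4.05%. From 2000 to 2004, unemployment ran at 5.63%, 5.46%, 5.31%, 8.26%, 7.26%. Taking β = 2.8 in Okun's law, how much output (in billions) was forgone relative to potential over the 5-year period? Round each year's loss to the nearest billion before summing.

$7,762 billion

Year 2000: gap = -2.8 × (5.63 - 4.05) = -4.424%, loss ≈ 23750 × 4.424/100 ≈ 1051.
Year 2001: gap = -2.8 × (5.46 - 4.05) = -3.948%, loss ≈ 23750 × 3.948/100 ≈ 938.
Year 2002: gap = -2.8 × (5.31 - 4.05) = -3.528%, loss ≈ 23750 × 3.528/100 ≈ 838.
Year 2003: gap = -2.8 × (8.26 - 4.05) = -11.788%, loss ≈ 23750 × 11.788/100 ≈ 2800.
Year 2004: gap = -2.8 × (7.26 - 4.05) = -8.988%, loss ≈ 23750 × 8.988/100 ≈ 2135.
Total lost output = 1051 + 938 + 838 + 2800 + 2135 = 7762 billion.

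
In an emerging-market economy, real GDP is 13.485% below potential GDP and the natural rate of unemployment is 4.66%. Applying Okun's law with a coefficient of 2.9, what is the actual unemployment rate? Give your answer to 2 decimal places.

From Okun's law, u - u* = -(output gap)/β = -(-13.485)/2.9 = 4.65 points.
So u = 4.66 + 4.65 = 9.31%.

9.31%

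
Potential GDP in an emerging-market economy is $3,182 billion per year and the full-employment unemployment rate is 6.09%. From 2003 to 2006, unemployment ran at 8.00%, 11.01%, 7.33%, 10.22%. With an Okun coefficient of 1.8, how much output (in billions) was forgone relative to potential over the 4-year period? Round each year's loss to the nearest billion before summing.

$699 billion

Year 2003: gap = -1.8 × (8 - 6.09) = -3.438%, loss ≈ 3182 × 3.438/100 ≈ 109.
Year 2004: gap = -1.8 × (11.01 - 6.09) = -8.856%, loss ≈ 3182 × 8.856/100 ≈ 282.
Year 2005: gap = -1.8 × (7.33 - 6.09) = -2.232%, loss ≈ 3182 × 2.232/100 ≈ 71.
Year 2006: gap = -1.8 × (10.22 - 6.09) = -7.434%, loss ≈ 3182 × 7.434/100 ≈ 237.
Total lost output = 109 + 282 + 71 + 237 = 699 billion.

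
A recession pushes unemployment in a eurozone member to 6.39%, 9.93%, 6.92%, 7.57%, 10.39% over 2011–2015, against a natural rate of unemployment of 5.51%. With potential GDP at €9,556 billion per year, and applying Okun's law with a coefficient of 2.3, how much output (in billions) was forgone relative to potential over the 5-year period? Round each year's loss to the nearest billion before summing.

Year 2011: gap = -2.3 × (6.39 - 5.51) = -2.024%, loss ≈ 9556 × 2.024/100 ≈ 193.
Year 2012: gap = -2.3 × (9.93 - 5.51) = -10.166%, loss ≈ 9556 × 10.166/100 ≈ 971.
Year 2013: gap = -2.3 × (6.92 - 5.51) = -3.243%, loss ≈ 9556 × 3.243/100 ≈ 310.
Year 2014: gap = -2.3 × (7.57 - 5.51) = -4.738%, loss ≈ 9556 × 4.738/100 ≈ 453.
Year 2015: gap = -2.3 × (10.39 - 5.51) = -11.224%, loss ≈ 9556 × 11.224/100 ≈ 1073.
Total lost output = 193 + 971 + 310 + 453 + 1073 = 3000 billion.

€3,000 billion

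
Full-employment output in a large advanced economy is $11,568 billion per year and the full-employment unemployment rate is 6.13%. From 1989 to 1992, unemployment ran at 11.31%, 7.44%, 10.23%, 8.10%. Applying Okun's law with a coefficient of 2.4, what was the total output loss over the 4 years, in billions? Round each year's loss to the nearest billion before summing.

Year 1989: gap = -2.4 × (11.31 - 6.13) = -12.432%, loss ≈ 11568 × 12.432/100 ≈ 1438.
Year 1990: gap = -2.4 × (7.44 - 6.13) = -3.144%, loss ≈ 11568 × 3.144/100 ≈ 364.
Year 1991: gap = -2.4 × (10.23 - 6.13) = -9.84%, loss ≈ 11568 × 9.84/100 ≈ 1138.
Year 1992: gap = -2.4 × (8.1 - 6.13) = -4.728%, loss ≈ 11568 × 4.728/100 ≈ 547.
Total lost output = 1438 + 364 + 1138 + 547 = 3487 billion.

$3,487 billion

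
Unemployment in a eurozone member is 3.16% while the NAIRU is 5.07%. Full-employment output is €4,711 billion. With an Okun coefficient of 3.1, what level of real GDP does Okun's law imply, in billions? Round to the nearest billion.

€4,990 billion

Unemployment gap = 3.16 - 5.07 = -1.91 points, so the output gap is -3.1 × (-1.91) = 5.921%.
Actual GDP = 4711 × (1 + 5.921/100) = 4711 × 1.05921 ≈ 4990 billion.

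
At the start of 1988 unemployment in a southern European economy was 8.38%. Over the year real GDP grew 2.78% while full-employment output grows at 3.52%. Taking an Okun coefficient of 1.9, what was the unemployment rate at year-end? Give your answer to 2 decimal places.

Growth-rate Okun's law: g_Y = g_Y* - β × Δu, so Δu = (g_Y* - g_Y)/β.
Δu = (3.52 - 2.78)/1.9 = 0.74/1.9 = 0.39 percentage points.
Year-end unemployment = 8.38 + 0.39 = 8.77%.

8.77%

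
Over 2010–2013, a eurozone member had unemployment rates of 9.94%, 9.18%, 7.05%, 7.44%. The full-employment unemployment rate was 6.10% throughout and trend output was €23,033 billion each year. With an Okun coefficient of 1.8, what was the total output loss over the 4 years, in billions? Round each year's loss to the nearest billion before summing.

€3,819 billion

Year 2010: gap = -1.8 × (9.94 - 6.1) = -6.912%, loss ≈ 23033 × 6.912/100 ≈ 1592.
Year 2011: gap = -1.8 × (9.18 - 6.1) = -5.544%, loss ≈ 23033 × 5.544/100 ≈ 1277.
Year 2012: gap = -1.8 × (7.05 - 6.1) = -1.71%, loss ≈ 23033 × 1.71/100 ≈ 394.
Year 2013: gap = -1.8 × (7.44 - 6.1) = -2.412%, loss ≈ 23033 × 2.412/100 ≈ 556.
Total lost output = 1592 + 1277 + 394 + 556 = 3819 billion.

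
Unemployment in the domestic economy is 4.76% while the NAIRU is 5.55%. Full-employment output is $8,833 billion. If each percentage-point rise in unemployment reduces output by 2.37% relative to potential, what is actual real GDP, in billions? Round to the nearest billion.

$8,998 billion

Unemployment gap = 4.76 - 5.55 = -0.79 points, so the output gap is -2.37 × (-0.79) = 1.8723%.
Actual GDP = 8833 × (1 + 1.8723/100) = 8833 × 1.018723 ≈ 8998 billion.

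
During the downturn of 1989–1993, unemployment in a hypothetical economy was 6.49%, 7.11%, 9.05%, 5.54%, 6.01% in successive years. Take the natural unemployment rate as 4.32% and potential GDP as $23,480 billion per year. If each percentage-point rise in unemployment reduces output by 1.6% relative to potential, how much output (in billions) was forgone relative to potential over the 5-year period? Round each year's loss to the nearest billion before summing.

$4,733 billion

Year 1989: gap = -1.6 × (6.49 - 4.32) = -3.472%, loss ≈ 23480 × 3.472/100 ≈ 815.
Year 1990: gap = -1.6 × (7.11 - 4.32) = -4.464%, loss ≈ 23480 × 4.464/100 ≈ 1048.
Year 1991: gap = -1.6 × (9.05 - 4.32) = -7.568%, loss ≈ 23480 × 7.568/100 ≈ 1777.
Year 1992: gap = -1.6 × (5.54 - 4.32) = -1.952%, loss ≈ 23480 × 1.952/100 ≈ 458.
Year 1993: gap = -1.6 × (6.01 - 4.32) = -2.704%, loss ≈ 23480 × 2.704/100 ≈ 635.
Total lost output = 815 + 1048 + 1777 + 458 + 635 = 4733 billion.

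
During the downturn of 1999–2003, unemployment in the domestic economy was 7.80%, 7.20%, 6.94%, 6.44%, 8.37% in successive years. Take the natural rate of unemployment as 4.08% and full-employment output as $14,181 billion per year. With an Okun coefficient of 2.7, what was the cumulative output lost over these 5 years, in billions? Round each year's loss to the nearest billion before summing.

$6,261 billion

Year 1999: gap = -2.7 × (7.8 - 4.08) = -10.044%, loss ≈ 14181 × 10.044/100 ≈ 1424.
Year 2000: gap = -2.7 × (7.2 - 4.08) = -8.424%, loss ≈ 14181 × 8.424/100 ≈ 1195.
Year 2001: gap = -2.7 × (6.94 - 4.08) = -7.722%, loss ≈ 14181 × 7.722/100 ≈ 1095.
Year 2002: gap = -2.7 × (6.44 - 4.08) = -6.372%, loss ≈ 14181 × 6.372/100 ≈ 904.
Year 2003: gap = -2.7 × (8.37 - 4.08) = -11.583%, loss ≈ 14181 × 11.583/100 ≈ 1643.
Total lost output = 1424 + 1195 + 1095 + 904 + 1643 = 6261 billion.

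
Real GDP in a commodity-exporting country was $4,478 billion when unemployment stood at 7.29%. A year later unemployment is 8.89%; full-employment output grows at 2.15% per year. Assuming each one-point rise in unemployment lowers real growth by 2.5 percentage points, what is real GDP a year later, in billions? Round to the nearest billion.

Δu = 8.89 - 7.29 = 1.6 points.
Okun's law (growth form): g_Y = g_Y* - β × Δu = 2.15 - 2.5 × (1.60) = 2.15 - 4 = -1.85%.
Real GDP in the next year = 4478 × (1 - 1.85/100) = 4478 × 0.9815 ≈ 4395 billion.

$4,395 billion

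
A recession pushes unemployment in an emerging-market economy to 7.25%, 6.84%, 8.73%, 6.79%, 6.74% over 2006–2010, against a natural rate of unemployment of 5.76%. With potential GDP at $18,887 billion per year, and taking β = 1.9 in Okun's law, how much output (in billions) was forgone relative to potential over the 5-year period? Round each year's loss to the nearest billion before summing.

Year 2006: gap = -1.9 × (7.25 - 5.76) = -2.831%, loss ≈ 18887 × 2.831/100 ≈ 535.
Year 2007: gap = -1.9 × (6.84 - 5.76) = -2.052%, loss ≈ 18887 × 2.052/100 ≈ 388.
Year 2008: gap = -1.9 × (8.73 - 5.76) = -5.643%, loss ≈ 18887 × 5.643/100 ≈ 1066.
Year 2009: gap = -1.9 × (6.79 - 5.76) = -1.957%, loss ≈ 18887 × 1.957/100 ≈ 370.
Year 2010: gap = -1.9 × (6.74 - 5.76) = -1.862%, loss ≈ 18887 × 1.862/100 ≈ 352.
Total lost output = 535 + 388 + 1066 + 370 + 352 = 2711 billion.

$2,711 billion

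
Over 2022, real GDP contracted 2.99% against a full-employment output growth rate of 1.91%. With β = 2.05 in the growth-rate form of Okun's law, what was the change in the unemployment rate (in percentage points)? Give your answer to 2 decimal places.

Growth-rate Okun's law: g_Y = g_Y* - β × Δu, so Δu = (g_Y* - g_Y)/β.
Δu = (1.91 + 2.99)/2.05 = 4.9/2.05 = 2.39 percentage points.

2.39 percentage points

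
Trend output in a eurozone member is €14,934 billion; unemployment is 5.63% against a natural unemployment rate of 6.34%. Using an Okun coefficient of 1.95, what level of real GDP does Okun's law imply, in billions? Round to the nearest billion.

Unemployment gap = 5.63 - 6.34 = -0.71 points, so the output gap is -1.95 × (-0.71) = 1.3845%.
Actual GDP = 14934 × (1 + 1.3845/100) = 14934 × 1.013845 ≈ 15141 billion.

€15,141 billion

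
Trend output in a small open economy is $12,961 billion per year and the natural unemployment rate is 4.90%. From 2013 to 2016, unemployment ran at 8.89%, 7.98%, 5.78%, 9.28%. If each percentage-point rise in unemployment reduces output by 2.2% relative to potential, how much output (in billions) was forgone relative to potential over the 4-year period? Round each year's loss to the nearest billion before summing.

$3,516 billion

Year 2013: gap = -2.2 × (8.89 - 4.9) = -8.778%, loss ≈ 12961 × 8.778/100 ≈ 1138.
Year 2014: gap = -2.2 × (7.98 - 4.9) = -6.776%, loss ≈ 12961 × 6.776/100 ≈ 878.
Year 2015: gap = -2.2 × (5.78 - 4.9) = -1.936%, loss ≈ 12961 × 1.936/100 ≈ 251.
Year 2016: gap = -2.2 × (9.28 - 4.9) = -9.636%, loss ≈ 12961 × 9.636/100 ≈ 1249.
Total lost output = 1138 + 878 + 251 + 1249 = 3516 billion.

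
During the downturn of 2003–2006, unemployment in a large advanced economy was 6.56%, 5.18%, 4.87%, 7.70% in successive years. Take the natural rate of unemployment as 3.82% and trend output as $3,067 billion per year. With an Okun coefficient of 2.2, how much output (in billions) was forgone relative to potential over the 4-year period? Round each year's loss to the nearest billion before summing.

$610 billion

Year 2003: gap = -2.2 × (6.56 - 3.82) = -6.028%, loss ≈ 3067 × 6.028/100 ≈ 185.
Year 2004: gap = -2.2 × (5.18 - 3.82) = -2.992%, loss ≈ 3067 × 2.992/100 ≈ 92.
Year 2005: gap = -2.2 × (4.87 - 3.82) = -2.31%, loss ≈ 3067 × 2.31/100 ≈ 71.
Year 2006: gap = -2.2 × (7.7 - 3.82) = -8.536%, loss ≈ 3067 × 8.536/100 ≈ 262.
Total lost output = 185 + 92 + 71 + 262 = 610 billion.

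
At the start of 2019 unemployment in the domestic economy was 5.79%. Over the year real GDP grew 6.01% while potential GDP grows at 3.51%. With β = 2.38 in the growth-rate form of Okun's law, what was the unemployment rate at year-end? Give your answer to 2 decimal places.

4.74%

Growth-rate Okun's law: g_Y = g_Y* - β × Δu, so Δu = (g_Y* - g_Y)/β.
Δu = (3.51 - 6.01)/2.38 = -2.5/2.38 = -1.05 percentage points.
Year-end unemployment = 5.79 - 1.05 = 4.74%.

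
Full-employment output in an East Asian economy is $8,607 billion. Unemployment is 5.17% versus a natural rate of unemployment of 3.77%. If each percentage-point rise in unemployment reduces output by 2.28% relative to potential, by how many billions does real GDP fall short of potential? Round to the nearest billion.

$275 billion

Output gap = -2.28 × (5.17 - 3.77) = -2.28 × 1.4 = -3.192%.
Actual GDP ≈ 8607 × 0.96808 ≈ 8332 billion, so the shortfall is 8607 - 8332 = 275 billion.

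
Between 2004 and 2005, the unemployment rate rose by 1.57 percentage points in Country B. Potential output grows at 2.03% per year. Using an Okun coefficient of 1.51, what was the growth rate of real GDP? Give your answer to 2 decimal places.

-0.34%

Growth-rate Okun's law: g_Y = g_Y* - β × Δu.
g_Y = 2.03 - 1.51 × (1.57) = 2.03 - 2.3707 = -0.3407%, i.e. -0.34% to 2 d.p.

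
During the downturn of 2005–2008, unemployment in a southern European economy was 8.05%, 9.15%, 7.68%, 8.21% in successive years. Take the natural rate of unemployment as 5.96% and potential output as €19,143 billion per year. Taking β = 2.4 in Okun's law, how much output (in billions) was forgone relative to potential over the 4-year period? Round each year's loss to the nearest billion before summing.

Year 2005: gap = -2.4 × (8.05 - 5.96) = -5.016%, loss ≈ 19143 × 5.016/100 ≈ 960.
Year 2006: gap = -2.4 × (9.15 - 5.96) = -7.656%, loss ≈ 19143 × 7.656/100 ≈ 1466.
Year 2007: gap = -2.4 × (7.68 - 5.96) = -4.128%, loss ≈ 19143 × 4.128/100 ≈ 790.
Year 2008: gap = -2.4 × (8.21 - 5.96) = -5.4%, loss ≈ 19143 × 5.4/100 ≈ 1034.
Total lost output = 960 + 1466 + 790 + 1034 = 4250 billion.

€4,250 billion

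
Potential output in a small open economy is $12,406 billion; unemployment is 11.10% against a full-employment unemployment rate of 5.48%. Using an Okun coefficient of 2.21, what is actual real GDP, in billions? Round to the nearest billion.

Unemployment gap = 11.1 - 5.48 = 5.62 points, so the output gap is -2.21 × 5.62 = -12.4202%.
Actual GDP = 12406 × (1 - 12.4202/100) = 12406 × 0.875798 ≈ 10865 billion.

$10,865 billion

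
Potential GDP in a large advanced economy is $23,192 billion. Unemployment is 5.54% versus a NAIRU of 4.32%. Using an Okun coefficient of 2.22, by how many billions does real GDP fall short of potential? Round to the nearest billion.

$628 billion

Output gap = -2.22 × (5.54 - 4.32) = -2.22 × 1.22 = -2.7084%.
Actual GDP ≈ 23192 × 0.972916 ≈ 22564 billion, so the shortfall is 23192 - 22564 = 628 billion.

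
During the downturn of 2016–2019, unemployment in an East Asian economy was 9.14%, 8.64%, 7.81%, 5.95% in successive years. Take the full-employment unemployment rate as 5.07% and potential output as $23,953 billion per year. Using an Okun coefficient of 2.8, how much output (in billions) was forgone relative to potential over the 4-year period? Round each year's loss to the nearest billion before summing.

Year 2016: gap = -2.8 × (9.14 - 5.07) = -11.396%, loss ≈ 23953 × 11.396/100 ≈ 2730.
Year 2017: gap = -2.8 × (8.64 - 5.07) = -9.996%, loss ≈ 23953 × 9.996/100 ≈ 2394.
Year 2018: gap = -2.8 × (7.81 - 5.07) = -7.672%, loss ≈ 23953 × 7.672/100 ≈ 1838.
Year 2019: gap = -2.8 × (5.95 - 5.07) = -2.464%, loss ≈ 23953 × 2.464/100 ≈ 590.
Total lost output = 2730 + 2394 + 1838 + 590 = 7552 billion.

$7,552 billion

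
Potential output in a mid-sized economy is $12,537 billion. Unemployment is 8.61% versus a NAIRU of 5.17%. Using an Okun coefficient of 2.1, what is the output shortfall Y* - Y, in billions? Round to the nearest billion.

$906 billion

Output gap = -2.1 × (8.61 - 5.17) = -2.1 × 3.44 = -7.224%.
Actual GDP ≈ 12537 × 0.92776 ≈ 11631 billion, so the shortfall is 12537 - 11631 = 906 billion.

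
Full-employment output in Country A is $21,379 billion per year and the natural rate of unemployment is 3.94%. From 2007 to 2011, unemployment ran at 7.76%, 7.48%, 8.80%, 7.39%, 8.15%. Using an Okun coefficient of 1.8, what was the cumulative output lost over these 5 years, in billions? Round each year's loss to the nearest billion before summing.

Year 2007: gap = -1.8 × (7.76 - 3.94) = -6.876%, loss ≈ 21379 × 6.876/100 ≈ 1470.
Year 2008: gap = -1.8 × (7.48 - 3.94) = -6.372%, loss ≈ 21379 × 6.372/100 ≈ 1362.
Year 2009: gap = -1.8 × (8.8 - 3.94) = -8.748%, loss ≈ 21379 × 8.748/100 ≈ 1870.
Year 2010: gap = -1.8 × (7.39 - 3.94) = -6.21%, loss ≈ 21379 × 6.21/100 ≈ 1328.
Year 2011: gap = -1.8 × (8.15 - 3.94) = -7.578%, loss ≈ 21379 × 7.578/100 ≈ 1620.
Total lost output = 1470 + 1362 + 1870 + 1328 + 1620 = 7650 billion.

$7,650 billion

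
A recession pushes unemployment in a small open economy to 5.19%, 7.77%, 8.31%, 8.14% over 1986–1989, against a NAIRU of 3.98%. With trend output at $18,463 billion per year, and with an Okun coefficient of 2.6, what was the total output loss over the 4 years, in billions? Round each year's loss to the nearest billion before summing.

$6,476 billion

Year 1986: gap = -2.6 × (5.19 - 3.98) = -3.146%, loss ≈ 18463 × 3.146/100 ≈ 581.
Year 1987: gap = -2.6 × (7.77 - 3.98) = -9.854%, loss ≈ 18463 × 9.854/100 ≈ 1819.
Year 1988: gap = -2.6 × (8.31 - 3.98) = -11.258%, loss ≈ 18463 × 11.258/100 ≈ 2079.
Year 1989: gap = -2.6 × (8.14 - 3.98) = -10.816%, loss ≈ 18463 × 10.816/100 ≈ 1997.
Total lost output = 581 + 1819 + 2079 + 1997 = 6476 billion.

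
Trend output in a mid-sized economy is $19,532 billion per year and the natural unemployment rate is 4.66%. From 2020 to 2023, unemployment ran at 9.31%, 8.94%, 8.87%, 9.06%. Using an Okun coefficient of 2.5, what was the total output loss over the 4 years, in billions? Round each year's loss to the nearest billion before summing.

$8,566 billion

Year 2020: gap = -2.5 × (9.31 - 4.66) = -11.625%, loss ≈ 19532 × 11.625/100 ≈ 2271.
Year 2021: gap = -2.5 × (8.94 - 4.66) = -10.7%, loss ≈ 19532 × 10.7/100 ≈ 2090.
Year 2022: gap = -2.5 × (8.87 - 4.66) = -10.525%, loss ≈ 19532 × 10.525/100 ≈ 2056.
Year 2023: gap = -2.5 × (9.06 - 4.66) = -11%, loss ≈ 19532 × 11/100 ≈ 2149.
Total lost output = 2271 + 2090 + 2056 + 2149 = 8566 billion.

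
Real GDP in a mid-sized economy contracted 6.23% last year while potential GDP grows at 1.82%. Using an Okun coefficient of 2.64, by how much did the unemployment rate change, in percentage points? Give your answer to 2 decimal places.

Growth-rate Okun's law: g_Y = g_Y* - β × Δu, so Δu = (g_Y* - g_Y)/β.
Δu = (1.82 + 6.23)/2.64 = 8.05/2.64 = 3.05 percentage points.

3.05 percentage points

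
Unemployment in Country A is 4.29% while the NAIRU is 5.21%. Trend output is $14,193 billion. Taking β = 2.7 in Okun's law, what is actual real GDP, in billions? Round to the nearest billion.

Unemployment gap = 4.29 - 5.21 = -0.92 points, so the output gap is -2.7 × (-0.92) = 2.484%.
Actual GDP = 14193 × (1 + 2.484/100) = 14193 × 1.02484 ≈ 14546 billion.

$14,546 billion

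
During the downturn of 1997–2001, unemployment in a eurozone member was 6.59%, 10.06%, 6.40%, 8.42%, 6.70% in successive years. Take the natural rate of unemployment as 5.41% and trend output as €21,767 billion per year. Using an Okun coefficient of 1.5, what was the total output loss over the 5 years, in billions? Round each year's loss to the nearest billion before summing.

Year 1997: gap = -1.5 × (6.59 - 5.41) = -1.77%, loss ≈ 21767 × 1.77/100 ≈ 385.
Year 1998: gap = -1.5 × (10.06 - 5.41) = -6.975%, loss ≈ 21767 × 6.975/100 ≈ 1518.
Year 1999: gap = -1.5 × (6.4 - 5.41) = -1.485%, loss ≈ 21767 × 1.485/100 ≈ 323.
Year 2000: gap = -1.5 × (8.42 - 5.41) = -4.515%, loss ≈ 21767 × 4.515/100 ≈ 983.
Year 2001: gap = -1.5 × (6.7 - 5.41) = -1.935%, loss ≈ 21767 × 1.935/100 ≈ 421.
Total lost output = 385 + 1518 + 323 + 983 + 421 = 3630 billion.

€3,630 billion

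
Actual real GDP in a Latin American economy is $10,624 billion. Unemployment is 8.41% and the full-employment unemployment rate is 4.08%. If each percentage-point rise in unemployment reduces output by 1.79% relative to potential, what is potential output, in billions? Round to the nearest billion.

Unemployment gap = 8.41 - 4.08 = 4.33 points, so output gap = -1.79 × 4.33 = -7.7507%.
Since Y = Y* × (1 + gap/100), Y* = 10624/0.922493 ≈ 11517 billion.

$11,517 billion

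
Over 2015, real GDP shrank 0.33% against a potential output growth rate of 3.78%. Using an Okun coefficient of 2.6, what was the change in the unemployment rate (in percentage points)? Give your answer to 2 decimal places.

Growth-rate Okun's law: g_Y = g_Y* - β × Δu, so Δu = (g_Y* - g_Y)/β.
Δu = (3.78 + 0.33)/2.6 = 4.11/2.6 = 1.58 percentage points.

1.58 percentage points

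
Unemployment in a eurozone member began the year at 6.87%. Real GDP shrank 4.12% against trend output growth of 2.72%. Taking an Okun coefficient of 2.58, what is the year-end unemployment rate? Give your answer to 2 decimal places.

9.52%

Growth-rate Okun's law: g_Y = g_Y* - β × Δu, so Δu = (g_Y* - g_Y)/β.
Δu = (2.72 + 4.12)/2.58 = 6.84/2.58 = 2.65 percentage points.
Year-end unemployment = 6.87 + 2.65 = 9.52%.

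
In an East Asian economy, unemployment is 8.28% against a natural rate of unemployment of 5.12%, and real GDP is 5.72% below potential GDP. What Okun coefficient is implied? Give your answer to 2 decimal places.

β ≈ 1.81

Okun's law: output gap = -β × (u - u*).
-5.72 = -β × (8.28 - 5.12) = -β × 3.16, so β = 5.72/3.16 = 1.81.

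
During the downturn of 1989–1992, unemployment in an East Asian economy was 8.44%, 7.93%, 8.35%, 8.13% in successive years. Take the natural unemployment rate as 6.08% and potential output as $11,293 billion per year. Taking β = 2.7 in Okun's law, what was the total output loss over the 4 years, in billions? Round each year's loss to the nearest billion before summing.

Year 1989: gap = -2.7 × (8.44 - 6.08) = -6.372%, loss ≈ 11293 × 6.372/100 ≈ 720.
Year 1990: gap = -2.7 × (7.93 - 6.08) = -4.995%, loss ≈ 11293 × 4.995/100 ≈ 564.
Year 1991: gap = -2.7 × (8.35 - 6.08) = -6.129%, loss ≈ 11293 × 6.129/100 ≈ 692.
Year 1992: gap = -2.7 × (8.13 - 6.08) = -5.535%, loss ≈ 11293 × 5.535/100 ≈ 625.
Total lost output = 720 + 564 + 692 + 625 = 2601 billion.

$2,601 billion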